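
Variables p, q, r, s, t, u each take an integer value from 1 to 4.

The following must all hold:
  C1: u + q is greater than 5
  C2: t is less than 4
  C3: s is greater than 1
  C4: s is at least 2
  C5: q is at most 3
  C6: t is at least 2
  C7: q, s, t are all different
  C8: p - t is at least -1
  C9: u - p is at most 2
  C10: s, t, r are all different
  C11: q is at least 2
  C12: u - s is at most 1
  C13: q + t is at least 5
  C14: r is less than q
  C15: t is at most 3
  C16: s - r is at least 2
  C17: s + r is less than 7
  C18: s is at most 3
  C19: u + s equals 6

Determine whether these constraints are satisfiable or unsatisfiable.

Unsatisfiable

Constraints 4, 5, 6, 11, 15, and 18 confine each of q, s, t to the 2 values {2, 3}.
Constraint 7 requires all 3 of them to be distinct, but only 2 values are available — impossible by the pigeonhole principle.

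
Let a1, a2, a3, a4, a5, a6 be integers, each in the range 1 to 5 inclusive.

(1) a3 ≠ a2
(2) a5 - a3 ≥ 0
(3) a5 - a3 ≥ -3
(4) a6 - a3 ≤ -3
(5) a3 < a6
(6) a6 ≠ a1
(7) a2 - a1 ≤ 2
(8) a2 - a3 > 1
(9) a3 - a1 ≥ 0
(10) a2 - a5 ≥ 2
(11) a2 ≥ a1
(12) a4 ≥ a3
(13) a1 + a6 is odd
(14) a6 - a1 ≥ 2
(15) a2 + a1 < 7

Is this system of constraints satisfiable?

Unsatisfiable

Constraints 3, 4, 7, 10, and 14 give a5 − a3 ≥ -3, a3 − a6 ≥ 3, a6 − a1 ≥ 2, a1 − a2 ≥ -2, a2 − a5 ≥ 2.
Adding all 5 inequalities: the left sides telescope to 0, and the right sides sum to (-3) + 3 + 2 + (-2) + 2 = 2. So 0 ≥ 2, which is false.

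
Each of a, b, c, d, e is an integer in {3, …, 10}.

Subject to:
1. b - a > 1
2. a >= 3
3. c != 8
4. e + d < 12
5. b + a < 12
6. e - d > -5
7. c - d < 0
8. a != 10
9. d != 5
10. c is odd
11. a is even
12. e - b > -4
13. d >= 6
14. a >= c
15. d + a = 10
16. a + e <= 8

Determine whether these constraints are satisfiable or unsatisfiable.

Setting (a, b, c, d, e) = (4, 7, 3, 6, 4) satisfies everything: constraint 1: b - a = 3; constraint 4: e + d = 10; constraint 5: b + a = 11, and the others follow.

Satisfiable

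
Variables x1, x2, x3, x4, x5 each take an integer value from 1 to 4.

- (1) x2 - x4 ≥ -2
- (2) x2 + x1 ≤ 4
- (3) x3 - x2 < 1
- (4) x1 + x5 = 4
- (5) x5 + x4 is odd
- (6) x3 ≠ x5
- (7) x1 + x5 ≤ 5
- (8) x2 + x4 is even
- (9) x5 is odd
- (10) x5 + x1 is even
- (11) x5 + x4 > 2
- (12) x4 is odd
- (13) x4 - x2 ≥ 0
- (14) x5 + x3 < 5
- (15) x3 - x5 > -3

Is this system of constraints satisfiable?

Unsatisfiable

Constraint 9 makes x5 odd and constraint 12 makes x4 odd, so x5 + x4 must be even. Constraint 5 says x5 + x4 is odd — contradiction.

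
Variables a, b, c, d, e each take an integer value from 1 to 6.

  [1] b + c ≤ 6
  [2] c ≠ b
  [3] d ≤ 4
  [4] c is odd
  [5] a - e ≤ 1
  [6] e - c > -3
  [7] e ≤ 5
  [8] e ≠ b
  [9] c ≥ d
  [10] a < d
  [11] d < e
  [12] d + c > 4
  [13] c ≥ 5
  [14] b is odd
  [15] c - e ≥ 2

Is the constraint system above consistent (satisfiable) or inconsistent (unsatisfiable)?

Satisfiable

One satisfying assignment is a = 1, b = 1, c = 5, d = 2, e = 3.
For the less obvious constraints — constraint 1: b + c = 6; constraint 5: a - e = -2; constraint 6: e - c = -2 — and the others hold by inspection.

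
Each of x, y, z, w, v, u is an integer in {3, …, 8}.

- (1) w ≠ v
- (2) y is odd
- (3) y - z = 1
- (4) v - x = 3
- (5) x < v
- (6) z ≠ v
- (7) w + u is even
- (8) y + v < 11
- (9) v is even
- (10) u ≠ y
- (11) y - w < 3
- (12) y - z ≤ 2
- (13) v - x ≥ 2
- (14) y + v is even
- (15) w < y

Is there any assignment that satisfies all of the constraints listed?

Constraint 2 makes y odd and constraint 9 makes v even, so y + v must be odd. Constraint 14 says y + v is even — contradiction.

Unsatisfiable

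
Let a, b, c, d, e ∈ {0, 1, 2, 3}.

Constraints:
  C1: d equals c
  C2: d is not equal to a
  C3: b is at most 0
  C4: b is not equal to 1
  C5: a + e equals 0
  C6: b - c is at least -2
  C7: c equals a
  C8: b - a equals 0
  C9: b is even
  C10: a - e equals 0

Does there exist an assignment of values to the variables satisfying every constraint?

Unsatisfiable

From constraints 1 and 7, d = c = a, so d = a. But constraint 2 says d ≠ a. Contradiction.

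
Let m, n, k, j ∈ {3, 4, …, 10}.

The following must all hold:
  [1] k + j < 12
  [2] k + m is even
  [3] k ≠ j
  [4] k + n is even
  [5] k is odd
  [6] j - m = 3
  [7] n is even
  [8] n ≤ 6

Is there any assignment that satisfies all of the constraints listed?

Unsatisfiable

Constraint 5 makes k odd and constraint 7 makes n even, so k + n must be odd. Constraint 4 says k + n is even — contradiction.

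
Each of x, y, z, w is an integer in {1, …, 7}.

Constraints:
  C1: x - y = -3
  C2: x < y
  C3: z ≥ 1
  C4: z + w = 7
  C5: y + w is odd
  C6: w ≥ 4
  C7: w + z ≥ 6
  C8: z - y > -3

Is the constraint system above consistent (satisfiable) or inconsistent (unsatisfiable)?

The assignment x = 1, y = 4, z = 2, w = 5 works:
  constraint 1 holds since x - y = -3.
  constraint 4 holds since z + w = 7.
The rest check out directly.

Satisfiable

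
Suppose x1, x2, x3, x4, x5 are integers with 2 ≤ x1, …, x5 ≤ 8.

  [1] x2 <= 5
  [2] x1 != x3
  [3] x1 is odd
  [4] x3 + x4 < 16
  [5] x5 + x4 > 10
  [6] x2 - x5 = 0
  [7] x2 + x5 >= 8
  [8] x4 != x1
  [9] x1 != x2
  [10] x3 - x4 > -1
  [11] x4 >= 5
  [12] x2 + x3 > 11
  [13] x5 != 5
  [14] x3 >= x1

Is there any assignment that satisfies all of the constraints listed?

Satisfiable

One satisfying assignment is x1 = 3, x2 = 4, x3 = 8, x4 = 7, x5 = 4.
For the less obvious constraints — constraint 4: x3 + x4 = 15; constraint 5: x5 + x4 = 11; constraint 6: x2 - x5 = 0 — and the others hold by inspection.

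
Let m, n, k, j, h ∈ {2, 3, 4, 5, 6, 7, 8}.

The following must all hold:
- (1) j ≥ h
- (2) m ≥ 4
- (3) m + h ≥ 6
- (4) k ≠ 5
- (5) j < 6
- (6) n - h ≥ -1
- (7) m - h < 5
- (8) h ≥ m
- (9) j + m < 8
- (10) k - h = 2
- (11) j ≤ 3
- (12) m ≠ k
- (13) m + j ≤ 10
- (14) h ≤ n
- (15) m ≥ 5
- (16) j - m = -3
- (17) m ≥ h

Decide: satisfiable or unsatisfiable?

Unsatisfiable

From constraints 8 and 15: h ≥ m and m ≥ 5, so h ≥ 5. From constraints 1 and 11: h ≤ j and j ≤ 3, so h ≤ 3. But 3 < 5, so no value of h works.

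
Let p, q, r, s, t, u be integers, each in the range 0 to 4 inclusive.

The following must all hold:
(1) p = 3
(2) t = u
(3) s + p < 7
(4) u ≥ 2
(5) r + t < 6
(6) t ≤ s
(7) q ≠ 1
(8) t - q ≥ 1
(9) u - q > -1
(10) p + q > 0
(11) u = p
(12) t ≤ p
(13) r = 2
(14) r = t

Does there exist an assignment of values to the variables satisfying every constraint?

Unsatisfiable

Constraint 13 fixes r = 2 and constraint 1 fixes p = 3. Constraints 2, 11, and 14 give r = t = u = p, so r = p. But 2 ≠ 3 — contradiction.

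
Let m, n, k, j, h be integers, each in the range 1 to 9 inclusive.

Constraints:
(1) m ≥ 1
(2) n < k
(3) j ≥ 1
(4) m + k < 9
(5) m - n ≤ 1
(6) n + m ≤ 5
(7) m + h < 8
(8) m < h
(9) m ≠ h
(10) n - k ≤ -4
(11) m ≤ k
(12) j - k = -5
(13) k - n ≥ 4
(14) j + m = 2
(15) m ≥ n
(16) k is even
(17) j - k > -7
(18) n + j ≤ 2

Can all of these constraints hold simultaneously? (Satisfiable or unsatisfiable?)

The assignment m = 1, n = 1, k = 6, j = 1, h = 6 works:
  constraint 4 holds since m + k = 7.
  constraint 5 holds since m - n = 0.
The rest check out directly.

Satisfiable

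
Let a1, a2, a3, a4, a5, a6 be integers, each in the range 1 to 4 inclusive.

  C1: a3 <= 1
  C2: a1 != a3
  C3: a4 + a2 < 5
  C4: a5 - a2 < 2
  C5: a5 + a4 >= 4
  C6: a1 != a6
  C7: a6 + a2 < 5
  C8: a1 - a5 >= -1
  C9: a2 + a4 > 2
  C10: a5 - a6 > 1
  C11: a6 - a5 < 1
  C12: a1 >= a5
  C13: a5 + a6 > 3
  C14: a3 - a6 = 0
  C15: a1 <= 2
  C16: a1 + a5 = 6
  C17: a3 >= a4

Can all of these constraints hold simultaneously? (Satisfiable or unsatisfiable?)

Unsatisfiable

From constraints 12 and 15: a5 ≤ a1 ≤ 2. From constraints 1 and 17: a4 ≤ a3 ≤ 1. Hence a5 + a4 ≤ 3. But constraint 5 requires a5 + a4 ≥ 4, and 4 > 3. Contradiction.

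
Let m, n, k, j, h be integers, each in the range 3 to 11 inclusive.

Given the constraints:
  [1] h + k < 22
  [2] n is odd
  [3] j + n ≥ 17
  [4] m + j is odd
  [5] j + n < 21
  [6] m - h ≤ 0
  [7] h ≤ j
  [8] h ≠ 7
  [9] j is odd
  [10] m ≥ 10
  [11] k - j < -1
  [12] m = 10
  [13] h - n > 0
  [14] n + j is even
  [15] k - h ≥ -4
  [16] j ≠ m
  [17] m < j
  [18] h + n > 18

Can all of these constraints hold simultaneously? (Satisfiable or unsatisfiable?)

One satisfying assignment is m = 10, n = 9, k = 9, j = 11, h = 11.
For the less obvious constraints — constraint 1: h + k = 20; constraint 3: j + n = 20 — and the others hold by inspection.

Satisfiable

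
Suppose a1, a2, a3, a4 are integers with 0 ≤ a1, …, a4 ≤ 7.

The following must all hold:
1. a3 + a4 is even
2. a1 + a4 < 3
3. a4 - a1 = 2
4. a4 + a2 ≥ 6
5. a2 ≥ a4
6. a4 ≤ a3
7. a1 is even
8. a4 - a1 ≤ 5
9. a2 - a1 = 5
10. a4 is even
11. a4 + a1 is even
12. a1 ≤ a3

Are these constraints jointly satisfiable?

Satisfiable

One satisfying assignment is a1 = 0, a2 = 5, a3 = 6, a4 = 2.
For the less obvious constraints — constraint 2: a1 + a4 = 2; constraint 3: a4 - a1 = 2; constraint 4: a4 + a2 = 7 — and the others hold by inspection.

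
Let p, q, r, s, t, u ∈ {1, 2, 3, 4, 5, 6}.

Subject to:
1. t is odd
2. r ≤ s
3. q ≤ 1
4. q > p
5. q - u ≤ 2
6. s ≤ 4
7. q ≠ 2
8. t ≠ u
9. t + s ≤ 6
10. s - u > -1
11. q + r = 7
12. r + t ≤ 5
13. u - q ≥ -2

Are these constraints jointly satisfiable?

From constraint 3: q ≤ 1. From constraints 2 and 6: r ≤ s ≤ 4. Hence q + r ≤ 5. But constraint 11 requires q + r = 7, and 7 > 5. Contradiction.

Unsatisfiable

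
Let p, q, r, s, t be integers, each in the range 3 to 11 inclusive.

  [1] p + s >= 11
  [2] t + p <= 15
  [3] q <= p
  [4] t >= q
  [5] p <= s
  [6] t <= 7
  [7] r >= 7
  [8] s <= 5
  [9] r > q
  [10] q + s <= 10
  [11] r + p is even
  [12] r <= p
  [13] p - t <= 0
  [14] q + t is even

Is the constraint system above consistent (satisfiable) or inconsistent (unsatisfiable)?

From constraints 7 and 12: p ≥ r and r ≥ 7, so p ≥ 7. From constraints 5 and 8: p ≤ s and s ≤ 5, so p ≤ 5. But 5 < 7, so no value of p works.

Unsatisfiable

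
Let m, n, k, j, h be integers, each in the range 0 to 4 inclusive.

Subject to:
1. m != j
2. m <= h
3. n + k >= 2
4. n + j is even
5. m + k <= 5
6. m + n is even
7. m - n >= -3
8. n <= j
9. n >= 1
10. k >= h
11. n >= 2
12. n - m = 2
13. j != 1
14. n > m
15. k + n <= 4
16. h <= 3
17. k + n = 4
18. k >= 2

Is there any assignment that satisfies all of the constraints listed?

Try m = 0, n = 2, k = 2, j = 2, h = 0.
Check constraint 3: n + k = 4; constraint 5: m + k = 2. The remaining constraints are straightforward to verify.

Satisfiable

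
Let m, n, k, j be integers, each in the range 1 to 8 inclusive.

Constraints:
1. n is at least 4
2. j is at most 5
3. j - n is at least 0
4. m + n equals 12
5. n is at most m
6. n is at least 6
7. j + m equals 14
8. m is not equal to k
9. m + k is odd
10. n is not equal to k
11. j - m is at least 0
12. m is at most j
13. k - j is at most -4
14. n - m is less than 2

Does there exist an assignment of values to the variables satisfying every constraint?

From constraints 5 and 6: m ≥ n and n ≥ 6, so m ≥ 6. From constraints 2 and 12: m ≤ j and j ≤ 5, so m ≤ 5. But 5 < 6, so no value of m works.

Unsatisfiable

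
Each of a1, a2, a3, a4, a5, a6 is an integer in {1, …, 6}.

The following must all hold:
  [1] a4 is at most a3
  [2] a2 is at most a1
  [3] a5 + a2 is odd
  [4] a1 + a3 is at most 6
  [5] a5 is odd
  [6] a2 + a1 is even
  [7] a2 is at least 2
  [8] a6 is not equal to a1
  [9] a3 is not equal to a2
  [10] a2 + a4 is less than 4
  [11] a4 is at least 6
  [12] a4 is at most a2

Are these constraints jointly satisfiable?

From constraints 2 and 7: a1 ≥ a2 ≥ 2. From constraints 1 and 11: a3 ≥ a4 ≥ 6. Hence a1 + a3 ≥ 8. But constraint 4 requires a1 + a3 ≤ 6, and 6 < 8. Contradiction.

Unsatisfiable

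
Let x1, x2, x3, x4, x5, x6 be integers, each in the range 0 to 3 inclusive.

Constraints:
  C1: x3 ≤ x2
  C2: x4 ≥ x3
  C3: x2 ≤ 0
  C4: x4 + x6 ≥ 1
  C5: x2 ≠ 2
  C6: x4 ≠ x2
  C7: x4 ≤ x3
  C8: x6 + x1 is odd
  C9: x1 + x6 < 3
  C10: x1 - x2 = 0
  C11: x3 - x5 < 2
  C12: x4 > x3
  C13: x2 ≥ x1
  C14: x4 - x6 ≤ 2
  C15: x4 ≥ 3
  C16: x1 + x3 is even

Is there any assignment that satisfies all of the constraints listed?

From constraints 7 and 15: x3 ≥ x4 and x4 ≥ 3, so x3 ≥ 3. From constraints 1 and 3: x3 ≤ x2 and x2 ≤ 0, so x3 ≤ 0. But 0 < 3, so no value of x3 works.

Unsatisfiable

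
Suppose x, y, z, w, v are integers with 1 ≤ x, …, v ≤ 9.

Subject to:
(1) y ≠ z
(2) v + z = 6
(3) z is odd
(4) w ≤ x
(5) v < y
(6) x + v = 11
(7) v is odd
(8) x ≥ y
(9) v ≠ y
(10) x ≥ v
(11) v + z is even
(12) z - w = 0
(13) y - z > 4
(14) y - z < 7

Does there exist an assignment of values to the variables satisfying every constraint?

Satisfiable

Try x = 8, y = 8, z = 3, w = 3, v = 3.
Check constraint 2: v + z = 6; constraint 6: x + v = 11. The remaining constraints are straightforward to verify.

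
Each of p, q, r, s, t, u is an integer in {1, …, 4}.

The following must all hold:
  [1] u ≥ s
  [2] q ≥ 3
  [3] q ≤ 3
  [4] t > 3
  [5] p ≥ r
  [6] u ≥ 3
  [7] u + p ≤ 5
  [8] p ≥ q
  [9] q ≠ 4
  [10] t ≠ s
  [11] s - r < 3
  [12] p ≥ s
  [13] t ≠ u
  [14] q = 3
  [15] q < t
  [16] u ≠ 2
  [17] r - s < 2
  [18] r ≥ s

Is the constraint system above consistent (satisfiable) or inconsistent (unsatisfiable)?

From constraint 6: u ≥ 3. From constraints 2 and 8: p ≥ q ≥ 3. Hence u + p ≥ 6. But constraint 7 requires u + p ≤ 5, and 5 < 6. Contradiction.

Unsatisfiable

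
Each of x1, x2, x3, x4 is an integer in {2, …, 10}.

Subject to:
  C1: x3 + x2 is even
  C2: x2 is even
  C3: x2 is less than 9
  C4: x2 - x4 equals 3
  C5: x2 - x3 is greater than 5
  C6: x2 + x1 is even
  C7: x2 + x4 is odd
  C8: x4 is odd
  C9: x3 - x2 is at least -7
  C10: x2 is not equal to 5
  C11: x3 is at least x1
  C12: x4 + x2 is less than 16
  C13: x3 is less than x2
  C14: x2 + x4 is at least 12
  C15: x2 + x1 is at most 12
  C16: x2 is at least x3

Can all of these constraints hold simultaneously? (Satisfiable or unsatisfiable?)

Setting (x1, x2, x3, x4) = (2, 8, 2, 5) satisfies everything: constraint 4: x2 - x4 = 3; constraint 5: x2 - x3 = 6; constraint 9: x3 - x2 = -6, and the others follow.

Satisfiable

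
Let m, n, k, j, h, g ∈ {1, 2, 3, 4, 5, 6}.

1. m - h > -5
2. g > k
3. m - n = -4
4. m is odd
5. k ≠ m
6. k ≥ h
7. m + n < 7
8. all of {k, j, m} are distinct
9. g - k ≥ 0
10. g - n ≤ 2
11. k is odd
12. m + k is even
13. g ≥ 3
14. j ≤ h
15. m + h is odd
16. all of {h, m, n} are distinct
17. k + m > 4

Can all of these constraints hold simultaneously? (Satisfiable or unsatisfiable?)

Satisfiable

Take m = 1, n = 5, k = 5, j = 3, h = 4, g = 6. Then constraint 1: m - h = -3; constraint 3: m - n = -4, and every other listed constraint is also met.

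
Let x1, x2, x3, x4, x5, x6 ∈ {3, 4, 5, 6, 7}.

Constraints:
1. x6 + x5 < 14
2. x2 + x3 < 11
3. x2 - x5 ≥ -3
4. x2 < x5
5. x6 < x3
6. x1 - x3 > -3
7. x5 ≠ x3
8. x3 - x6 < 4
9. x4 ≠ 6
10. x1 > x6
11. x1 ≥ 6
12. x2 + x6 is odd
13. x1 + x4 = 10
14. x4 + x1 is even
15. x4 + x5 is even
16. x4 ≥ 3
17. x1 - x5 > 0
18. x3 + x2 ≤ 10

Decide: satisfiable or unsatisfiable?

Satisfiable

One satisfying assignment is x1 = 7, x2 = 3, x3 = 7, x4 = 3, x5 = 5, x6 = 6.
For the less obvious constraints — constraint 1: x6 + x5 = 11; constraint 2: x2 + x3 = 10 — and the others hold by inspection.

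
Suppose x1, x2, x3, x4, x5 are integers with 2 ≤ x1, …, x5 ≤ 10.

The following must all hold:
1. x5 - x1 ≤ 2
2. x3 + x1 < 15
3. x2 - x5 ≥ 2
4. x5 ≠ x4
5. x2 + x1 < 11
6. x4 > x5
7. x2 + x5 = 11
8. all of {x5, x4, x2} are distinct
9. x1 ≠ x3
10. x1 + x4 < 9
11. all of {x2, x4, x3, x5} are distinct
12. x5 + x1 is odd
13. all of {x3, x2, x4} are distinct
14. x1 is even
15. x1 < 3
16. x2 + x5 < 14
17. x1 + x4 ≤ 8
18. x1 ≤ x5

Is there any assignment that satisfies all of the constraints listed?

The assignment x1 = 2, x2 = 8, x3 = 10, x4 = 4, x5 = 3 works:
  constraint 1 holds since x5 - x1 = 1.
  constraint 2 holds since x3 + x1 = 12.
  constraint 3 holds since x2 - x5 = 5.
The rest check out directly.

Satisfiable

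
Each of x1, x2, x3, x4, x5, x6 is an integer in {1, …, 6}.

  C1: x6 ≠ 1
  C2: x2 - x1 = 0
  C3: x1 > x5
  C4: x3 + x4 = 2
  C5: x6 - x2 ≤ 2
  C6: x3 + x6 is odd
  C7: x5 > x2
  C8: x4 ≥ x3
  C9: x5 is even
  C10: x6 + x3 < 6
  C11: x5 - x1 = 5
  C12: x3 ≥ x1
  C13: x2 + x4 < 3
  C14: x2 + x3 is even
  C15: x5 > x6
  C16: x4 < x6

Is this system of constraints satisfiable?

Unsatisfiable

Constraints 3, 8, 12, 15, and 16 give x3 ≤ x4, x4 < x6, x6 < x5, x5 < x1, x1 ≤ x3. Chaining: x3 ≤ x4 < x6 < x5 < x1 ≤ x3, which forces x3 < x3 — impossible.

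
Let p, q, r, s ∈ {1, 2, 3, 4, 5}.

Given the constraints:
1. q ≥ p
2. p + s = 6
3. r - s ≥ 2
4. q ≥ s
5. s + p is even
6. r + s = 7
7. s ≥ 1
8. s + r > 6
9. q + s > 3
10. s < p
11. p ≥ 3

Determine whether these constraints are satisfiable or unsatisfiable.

One satisfying assignment is p = 4, q = 4, r = 5, s = 2.
For the less obvious constraints — constraint 2: p + s = 6; constraint 3: r - s = 3 — and the others hold by inspection.

Satisfiable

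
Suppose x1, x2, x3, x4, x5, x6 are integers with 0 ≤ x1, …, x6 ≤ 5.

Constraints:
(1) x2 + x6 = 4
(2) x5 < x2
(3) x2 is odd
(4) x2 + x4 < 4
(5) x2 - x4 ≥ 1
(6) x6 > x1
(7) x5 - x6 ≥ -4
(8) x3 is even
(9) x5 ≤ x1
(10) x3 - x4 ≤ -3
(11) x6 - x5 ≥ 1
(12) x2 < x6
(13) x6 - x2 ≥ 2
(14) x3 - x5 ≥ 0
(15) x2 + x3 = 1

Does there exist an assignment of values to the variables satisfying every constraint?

Constraints 5, 7, 10, 13, and 14 give x3 − x5 ≥ 0, x5 − x6 ≥ -4, x6 − x2 ≥ 2, x2 − x4 ≥ 1, x4 − x3 ≥ 3.
Adding all 5 inequalities: the left sides telescope to 0, and the right sides sum to 0 + (-4) + 2 + 1 + 3 = 2. So 0 ≥ 2, which is false.

Unsatisfiable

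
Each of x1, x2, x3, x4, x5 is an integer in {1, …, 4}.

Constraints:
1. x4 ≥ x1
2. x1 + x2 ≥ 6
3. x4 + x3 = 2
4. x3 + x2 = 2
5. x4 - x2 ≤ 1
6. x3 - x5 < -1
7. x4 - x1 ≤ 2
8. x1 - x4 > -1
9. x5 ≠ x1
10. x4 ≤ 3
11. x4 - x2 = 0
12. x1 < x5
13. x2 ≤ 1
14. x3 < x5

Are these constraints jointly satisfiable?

From constraints 1 and 10: x1 ≤ x4 ≤ 3. From constraint 13: x2 ≤ 1. Hence x1 + x2 ≤ 4. But constraint 2 requires x1 + x2 ≥ 6, and 6 > 4. Contradiction.

Unsatisfiable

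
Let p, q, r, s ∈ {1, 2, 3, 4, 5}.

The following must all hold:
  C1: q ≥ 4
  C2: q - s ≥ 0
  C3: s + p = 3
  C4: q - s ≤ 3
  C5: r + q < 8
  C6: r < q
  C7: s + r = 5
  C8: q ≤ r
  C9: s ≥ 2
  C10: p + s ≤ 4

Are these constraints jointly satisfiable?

Unsatisfiable

From constraint 9: s ≥ 2. From constraints 1 and 8: r ≥ q ≥ 4. Hence s + r ≥ 6. But constraint 7 requires s + r = 5, and 5 < 6. Contradiction.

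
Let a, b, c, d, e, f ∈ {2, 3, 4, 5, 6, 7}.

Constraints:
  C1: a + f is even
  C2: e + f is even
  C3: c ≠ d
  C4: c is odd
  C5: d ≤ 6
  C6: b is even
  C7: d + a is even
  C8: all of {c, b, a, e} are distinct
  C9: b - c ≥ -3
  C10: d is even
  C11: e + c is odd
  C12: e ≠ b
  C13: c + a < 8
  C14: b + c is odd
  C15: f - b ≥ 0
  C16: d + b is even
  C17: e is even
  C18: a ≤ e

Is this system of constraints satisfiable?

One satisfying assignment is a = 4, b = 2, c = 3, d = 2, e = 6, f = 2.
For the less obvious constraints — constraint 9: b - c = -1; constraint 13: c + a = 7; constraint 15: f - b = 0 — and the others hold by inspection.

Satisfiable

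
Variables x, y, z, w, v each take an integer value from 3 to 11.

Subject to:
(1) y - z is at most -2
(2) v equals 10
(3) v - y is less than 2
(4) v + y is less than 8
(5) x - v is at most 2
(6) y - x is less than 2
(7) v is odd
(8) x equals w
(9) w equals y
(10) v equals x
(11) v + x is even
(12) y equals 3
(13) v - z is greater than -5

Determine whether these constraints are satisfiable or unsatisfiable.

Constraint 2 fixes v = 10 and constraint 12 fixes y = 3. Constraints 8, 9, and 10 give v = x = w = y, so v = y. But 10 ≠ 3 — contradiction.

Unsatisfiable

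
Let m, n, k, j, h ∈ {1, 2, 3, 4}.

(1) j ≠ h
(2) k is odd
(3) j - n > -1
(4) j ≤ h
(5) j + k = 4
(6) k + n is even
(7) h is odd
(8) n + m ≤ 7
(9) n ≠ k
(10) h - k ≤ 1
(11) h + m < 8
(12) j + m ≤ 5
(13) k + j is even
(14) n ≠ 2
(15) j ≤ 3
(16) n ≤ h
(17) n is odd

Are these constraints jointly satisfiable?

Try m = 4, n = 1, k = 3, j = 1, h = 3.
Check constraint 3: j - n = 0; constraint 5: j + k = 4; constraint 8: n + m = 5. The remaining constraints are straightforward to verify.

Satisfiable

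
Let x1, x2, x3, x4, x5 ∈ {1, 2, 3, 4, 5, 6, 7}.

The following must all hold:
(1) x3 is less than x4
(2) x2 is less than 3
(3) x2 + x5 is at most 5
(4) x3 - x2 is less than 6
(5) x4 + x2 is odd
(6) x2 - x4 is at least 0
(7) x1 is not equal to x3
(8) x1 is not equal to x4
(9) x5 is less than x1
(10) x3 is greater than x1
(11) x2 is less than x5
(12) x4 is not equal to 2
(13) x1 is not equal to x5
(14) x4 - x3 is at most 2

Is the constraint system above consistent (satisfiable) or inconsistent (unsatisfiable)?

Constraints 1, 6, 9, 10, and 11 give x2 < x5, x5 < x1, x1 < x3, x3 < x4, x4 ≤ x2. Chaining: x2 < x5 < x1 < x3 < x4 ≤ x2, which forces x2 < x2 — impossible.

Unsatisfiable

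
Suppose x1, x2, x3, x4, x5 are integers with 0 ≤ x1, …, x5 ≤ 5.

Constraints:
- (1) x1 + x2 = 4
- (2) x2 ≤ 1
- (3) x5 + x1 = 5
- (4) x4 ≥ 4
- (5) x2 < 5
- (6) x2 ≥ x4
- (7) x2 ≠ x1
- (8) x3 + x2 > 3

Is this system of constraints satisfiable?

Unsatisfiable

From constraints 4 and 6: x2 ≥ x4 and x4 ≥ 4, so x2 ≥ 4. From constraint 2: x2 ≤ 1. But 1 < 4, so no value of x2 works.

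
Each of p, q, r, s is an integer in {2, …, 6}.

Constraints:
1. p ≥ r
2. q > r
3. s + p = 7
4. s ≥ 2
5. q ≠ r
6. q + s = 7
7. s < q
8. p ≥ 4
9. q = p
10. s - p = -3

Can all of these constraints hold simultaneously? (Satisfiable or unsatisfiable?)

Satisfiable

Take p = 5, q = 5, r = 4, s = 2. Then constraint 3: s + p = 7; constraint 6: q + s = 7, and every other listed constraint is also met.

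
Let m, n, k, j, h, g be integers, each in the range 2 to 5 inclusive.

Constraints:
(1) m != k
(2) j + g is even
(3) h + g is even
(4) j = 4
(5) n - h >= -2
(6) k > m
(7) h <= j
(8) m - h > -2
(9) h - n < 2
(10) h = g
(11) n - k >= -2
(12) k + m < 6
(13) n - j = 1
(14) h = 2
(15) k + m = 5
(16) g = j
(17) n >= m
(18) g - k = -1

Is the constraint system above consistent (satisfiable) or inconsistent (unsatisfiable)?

Unsatisfiable

Constraint 14 fixes h = 2 and constraint 4 fixes j = 4. Constraints 10 and 16 give h = g = j, so h = j. But 2 ≠ 4 — contradiction.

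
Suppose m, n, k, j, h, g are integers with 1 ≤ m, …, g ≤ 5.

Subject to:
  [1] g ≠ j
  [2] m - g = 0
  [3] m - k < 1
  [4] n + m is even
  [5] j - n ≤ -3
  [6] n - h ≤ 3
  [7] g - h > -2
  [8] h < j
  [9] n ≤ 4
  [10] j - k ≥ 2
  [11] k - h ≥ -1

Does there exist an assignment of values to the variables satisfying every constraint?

Constraints 5, 6, 10, and 11 give k − h ≥ -1, h − n ≥ -3, n − j ≥ 3, j − k ≥ 2.
Adding all 4 inequalities: the left sides telescope to 0, and the right sides sum to (-1) + (-3) + 3 + 2 = 1. So 0 ≥ 1, which is false.

Unsatisfiable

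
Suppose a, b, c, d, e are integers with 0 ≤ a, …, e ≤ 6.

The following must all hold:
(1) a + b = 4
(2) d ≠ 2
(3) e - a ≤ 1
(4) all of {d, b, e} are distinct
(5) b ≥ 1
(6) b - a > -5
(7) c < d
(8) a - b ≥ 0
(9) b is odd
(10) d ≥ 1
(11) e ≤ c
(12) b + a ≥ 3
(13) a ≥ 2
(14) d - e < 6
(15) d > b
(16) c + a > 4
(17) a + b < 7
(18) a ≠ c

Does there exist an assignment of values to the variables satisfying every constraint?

Satisfiable

Try a = 3, b = 1, c = 4, d = 6, e = 3.
Check constraint 1: a + b = 4; constraint 3: e - a = 0. The remaining constraints are straightforward to verify.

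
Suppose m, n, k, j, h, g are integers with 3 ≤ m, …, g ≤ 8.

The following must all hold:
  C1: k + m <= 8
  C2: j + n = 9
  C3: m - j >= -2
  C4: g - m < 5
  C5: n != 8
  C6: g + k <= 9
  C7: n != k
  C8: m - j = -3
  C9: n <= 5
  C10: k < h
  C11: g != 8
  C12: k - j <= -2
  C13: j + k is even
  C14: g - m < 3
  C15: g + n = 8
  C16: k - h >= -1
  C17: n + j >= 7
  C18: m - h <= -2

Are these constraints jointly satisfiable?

Constraints 3, 12, 16, and 18 give m − j ≥ -2, j − k ≥ 2, k − h ≥ -1, h − m ≥ 2.
Adding all 4 inequalities: the left sides telescope to 0, and the right sides sum to (-2) + 2 + (-1) + 2 = 1. So 0 ≥ 1, which is false.

Unsatisfiable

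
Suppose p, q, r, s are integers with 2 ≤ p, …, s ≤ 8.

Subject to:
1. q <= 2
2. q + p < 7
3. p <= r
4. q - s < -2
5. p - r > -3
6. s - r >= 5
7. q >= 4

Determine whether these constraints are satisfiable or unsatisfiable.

From constraint 7: q ≥ 4. From constraint 1: q ≤ 2. But 2 < 4, so no value of q works.

Unsatisfiable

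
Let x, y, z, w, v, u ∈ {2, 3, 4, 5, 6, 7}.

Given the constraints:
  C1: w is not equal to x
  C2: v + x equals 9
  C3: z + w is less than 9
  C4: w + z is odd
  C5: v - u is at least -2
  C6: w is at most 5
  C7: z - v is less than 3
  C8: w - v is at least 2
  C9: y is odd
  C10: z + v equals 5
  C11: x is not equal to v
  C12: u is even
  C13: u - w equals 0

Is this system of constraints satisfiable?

Setting (x, y, z, w, v, u) = (7, 3, 3, 4, 2, 4) satisfies everything: constraint 2: v + x = 9; constraint 3: z + w = 7, and the others follow.

Satisfiable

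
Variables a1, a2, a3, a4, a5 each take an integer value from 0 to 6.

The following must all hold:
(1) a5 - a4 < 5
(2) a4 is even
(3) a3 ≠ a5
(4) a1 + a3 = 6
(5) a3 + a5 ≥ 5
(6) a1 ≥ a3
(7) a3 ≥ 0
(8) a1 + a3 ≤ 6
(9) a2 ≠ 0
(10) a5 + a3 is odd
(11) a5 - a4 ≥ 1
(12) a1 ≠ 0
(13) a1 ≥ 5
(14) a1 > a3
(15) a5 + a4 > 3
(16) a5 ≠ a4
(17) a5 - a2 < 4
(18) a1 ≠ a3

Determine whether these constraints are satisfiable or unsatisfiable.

Setting (a1, a2, a3, a4, a5) = (5, 1, 1, 0, 4) satisfies everything: constraint 1: a5 - a4 = 4; constraint 4: a1 + a3 = 6, and the others follow.

Satisfiable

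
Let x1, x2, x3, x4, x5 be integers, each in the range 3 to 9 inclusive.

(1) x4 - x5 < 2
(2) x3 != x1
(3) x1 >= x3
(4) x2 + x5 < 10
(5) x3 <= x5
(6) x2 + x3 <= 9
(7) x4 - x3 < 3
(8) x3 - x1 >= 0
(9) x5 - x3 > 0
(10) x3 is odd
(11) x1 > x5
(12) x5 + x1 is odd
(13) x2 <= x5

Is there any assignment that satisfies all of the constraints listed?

Constraints 8, 9, and 11 give x5 < x1, x1 ≤ x3, x3 < x5. Chaining: x5 < x1 ≤ x3 < x5, which forces x5 < x5 — impossible.

Unsatisfiable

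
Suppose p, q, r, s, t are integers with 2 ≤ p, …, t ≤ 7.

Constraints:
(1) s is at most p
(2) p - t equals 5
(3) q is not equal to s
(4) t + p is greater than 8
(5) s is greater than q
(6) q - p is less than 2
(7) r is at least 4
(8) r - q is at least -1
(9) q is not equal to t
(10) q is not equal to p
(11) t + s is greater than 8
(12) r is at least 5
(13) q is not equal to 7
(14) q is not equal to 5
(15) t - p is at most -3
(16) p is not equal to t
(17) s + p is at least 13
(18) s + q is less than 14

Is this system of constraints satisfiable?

Try p = 7, q = 6, r = 6, s = 7, t = 2.
Check constraint 2: p - t = 5; constraint 4: t + p = 9; constraint 6: q - p = -1. The remaining constraints are straightforward to verify.

Satisfiable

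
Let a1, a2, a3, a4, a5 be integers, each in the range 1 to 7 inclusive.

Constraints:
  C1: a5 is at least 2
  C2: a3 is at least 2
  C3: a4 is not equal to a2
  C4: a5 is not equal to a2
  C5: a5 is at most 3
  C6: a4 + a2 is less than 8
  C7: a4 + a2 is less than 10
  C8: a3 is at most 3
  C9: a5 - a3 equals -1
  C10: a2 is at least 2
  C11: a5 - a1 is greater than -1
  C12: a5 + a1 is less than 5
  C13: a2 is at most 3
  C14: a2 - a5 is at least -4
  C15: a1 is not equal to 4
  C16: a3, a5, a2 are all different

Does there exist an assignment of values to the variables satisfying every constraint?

Constraints 1, 2, 5, 8, 10, and 13 confine each of a3, a5, a2 to the 2 values {2, 3}.
Constraint 16 requires all 3 of them to be distinct, but only 2 values are available — impossible by the pigeonhole principle.

Unsatisfiable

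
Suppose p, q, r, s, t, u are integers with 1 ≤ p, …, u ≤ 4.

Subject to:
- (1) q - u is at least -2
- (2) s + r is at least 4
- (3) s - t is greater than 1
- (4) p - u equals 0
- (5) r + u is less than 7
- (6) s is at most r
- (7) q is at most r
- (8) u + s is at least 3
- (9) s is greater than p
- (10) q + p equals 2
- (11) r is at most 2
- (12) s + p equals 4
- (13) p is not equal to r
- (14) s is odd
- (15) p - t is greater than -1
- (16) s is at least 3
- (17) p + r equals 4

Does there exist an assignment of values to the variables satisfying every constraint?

Unsatisfiable

From constraints 6 and 16: r ≥ s and s ≥ 3, so r ≥ 3. From constraint 11: r ≤ 2. But 2 < 3, so no value of r works.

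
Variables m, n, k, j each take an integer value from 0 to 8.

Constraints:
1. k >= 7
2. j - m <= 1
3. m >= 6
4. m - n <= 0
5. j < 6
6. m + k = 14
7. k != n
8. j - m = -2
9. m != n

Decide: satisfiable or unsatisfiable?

Satisfiable

Setting (m, n, k, j) = (7, 8, 7, 5) satisfies everything: constraint 2: j - m = -2; constraint 4: m - n = -1, and the others follow.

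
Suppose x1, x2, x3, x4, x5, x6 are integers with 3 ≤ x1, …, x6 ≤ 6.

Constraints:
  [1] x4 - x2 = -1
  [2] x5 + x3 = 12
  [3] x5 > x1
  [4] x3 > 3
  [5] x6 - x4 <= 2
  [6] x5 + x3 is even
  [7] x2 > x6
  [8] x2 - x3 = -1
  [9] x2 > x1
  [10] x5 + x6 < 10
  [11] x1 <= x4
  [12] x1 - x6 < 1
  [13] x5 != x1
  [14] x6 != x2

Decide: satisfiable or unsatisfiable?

Satisfiable

Try x1 = 3, x2 = 5, x3 = 6, x4 = 4, x5 = 6, x6 = 3.
Check constraint 1: x4 - x2 = -1; constraint 2: x5 + x3 = 12; constraint 5: x6 - x4 = -1. The remaining constraints are straightforward to verify.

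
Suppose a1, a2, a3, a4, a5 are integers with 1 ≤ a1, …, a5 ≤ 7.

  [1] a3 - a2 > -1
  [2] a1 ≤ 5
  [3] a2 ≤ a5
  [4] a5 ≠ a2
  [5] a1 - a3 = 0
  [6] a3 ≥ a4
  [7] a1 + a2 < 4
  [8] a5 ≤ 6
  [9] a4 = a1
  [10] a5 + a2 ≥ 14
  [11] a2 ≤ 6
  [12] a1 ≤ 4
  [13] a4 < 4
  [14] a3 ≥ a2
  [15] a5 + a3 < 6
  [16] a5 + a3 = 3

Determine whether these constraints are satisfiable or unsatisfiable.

From constraint 8: a5 ≤ 6. From constraint 11: a2 ≤ 6. Hence a5 + a2 ≤ 12. But constraint 10 requires a5 + a2 ≥ 14, and 14 > 12. Contradiction.

Unsatisfiable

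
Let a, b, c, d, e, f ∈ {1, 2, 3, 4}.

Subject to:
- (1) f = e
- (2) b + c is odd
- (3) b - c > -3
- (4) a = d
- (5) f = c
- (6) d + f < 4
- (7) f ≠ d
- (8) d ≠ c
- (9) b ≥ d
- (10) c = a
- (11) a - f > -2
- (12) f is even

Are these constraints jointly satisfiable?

Unsatisfiable

From constraints 4, 5, and 10, f = c = a = d, so f = d. But constraint 7 says f ≠ d. Contradiction.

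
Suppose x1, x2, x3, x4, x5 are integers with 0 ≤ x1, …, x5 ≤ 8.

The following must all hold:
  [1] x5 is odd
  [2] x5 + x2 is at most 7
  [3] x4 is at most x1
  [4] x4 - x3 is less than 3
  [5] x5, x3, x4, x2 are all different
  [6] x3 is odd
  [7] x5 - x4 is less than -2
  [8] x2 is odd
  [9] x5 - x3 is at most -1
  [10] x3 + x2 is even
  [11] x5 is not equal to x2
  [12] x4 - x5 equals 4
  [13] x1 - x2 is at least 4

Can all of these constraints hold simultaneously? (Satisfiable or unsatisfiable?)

Take x1 = 8, x2 = 1, x3 = 5, x4 = 7, x5 = 3. Then constraint 2: x5 + x2 = 4; constraint 4: x4 - x3 = 2, and every other listed constraint is also met.

Satisfiable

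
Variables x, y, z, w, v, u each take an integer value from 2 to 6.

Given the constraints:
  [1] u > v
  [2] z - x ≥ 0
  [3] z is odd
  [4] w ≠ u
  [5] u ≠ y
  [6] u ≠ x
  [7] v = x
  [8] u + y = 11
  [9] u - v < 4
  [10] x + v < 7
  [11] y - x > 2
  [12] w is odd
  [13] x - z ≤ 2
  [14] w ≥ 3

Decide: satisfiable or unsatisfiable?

Take x = 3, y = 6, z = 3, w = 3, v = 3, u = 5. Then constraint 2: z - x = 0; constraint 8: u + y = 11; constraint 9: u - v = 2, and every other listed constraint is also met.

Satisfiable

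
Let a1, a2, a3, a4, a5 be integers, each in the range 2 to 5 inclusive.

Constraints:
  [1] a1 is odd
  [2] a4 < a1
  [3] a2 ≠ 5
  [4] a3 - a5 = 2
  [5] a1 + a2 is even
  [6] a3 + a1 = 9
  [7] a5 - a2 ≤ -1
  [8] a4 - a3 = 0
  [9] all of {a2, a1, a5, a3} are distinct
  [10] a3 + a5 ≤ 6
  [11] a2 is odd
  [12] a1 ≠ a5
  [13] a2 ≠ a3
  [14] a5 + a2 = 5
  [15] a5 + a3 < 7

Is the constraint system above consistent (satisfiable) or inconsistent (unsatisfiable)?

The assignment a1 = 5, a2 = 3, a3 = 4, a4 = 4, a5 = 2 works:
  constraint 4 holds since a3 - a5 = 2.
  constraint 6 holds since a3 + a1 = 9.
  constraint 7 holds since a5 - a2 = -1.
The rest check out directly.

Satisfiable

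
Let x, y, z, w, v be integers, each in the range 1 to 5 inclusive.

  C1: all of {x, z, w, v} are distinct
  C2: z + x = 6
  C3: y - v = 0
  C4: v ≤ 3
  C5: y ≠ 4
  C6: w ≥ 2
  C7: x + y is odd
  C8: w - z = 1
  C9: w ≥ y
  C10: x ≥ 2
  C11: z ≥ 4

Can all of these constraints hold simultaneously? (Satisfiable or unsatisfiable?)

Satisfiable

The assignment x = 2, y = 1, z = 4, w = 5, v = 1 works:
  constraint 2 holds since z + x = 6.
  constraint 3 holds since y - v = 0.
  constraint 8 holds since w - z = 1.
The rest check out directly.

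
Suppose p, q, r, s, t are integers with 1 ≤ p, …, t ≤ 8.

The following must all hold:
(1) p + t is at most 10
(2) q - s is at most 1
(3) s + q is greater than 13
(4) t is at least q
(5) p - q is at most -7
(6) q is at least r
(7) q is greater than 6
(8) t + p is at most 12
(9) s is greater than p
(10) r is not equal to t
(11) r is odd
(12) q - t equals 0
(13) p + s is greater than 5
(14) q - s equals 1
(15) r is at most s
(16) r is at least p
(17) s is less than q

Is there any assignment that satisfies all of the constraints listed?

Satisfiable

Setting (p, q, r, s, t) = (1, 8, 7, 7, 8) satisfies everything: constraint 1: p + t = 9; constraint 2: q - s = 1, and the others follow.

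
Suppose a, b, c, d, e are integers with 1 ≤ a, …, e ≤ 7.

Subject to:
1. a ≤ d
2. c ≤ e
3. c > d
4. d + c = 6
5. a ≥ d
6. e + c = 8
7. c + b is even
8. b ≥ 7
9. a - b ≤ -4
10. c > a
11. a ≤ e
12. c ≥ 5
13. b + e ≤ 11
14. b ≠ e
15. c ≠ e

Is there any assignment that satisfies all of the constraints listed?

Unsatisfiable

From constraint 8: b ≥ 7. From constraints 2 and 12: e ≥ c ≥ 5. Hence b + e ≥ 12. But constraint 13 requires b + e ≤ 11, and 11 < 12. Contradiction.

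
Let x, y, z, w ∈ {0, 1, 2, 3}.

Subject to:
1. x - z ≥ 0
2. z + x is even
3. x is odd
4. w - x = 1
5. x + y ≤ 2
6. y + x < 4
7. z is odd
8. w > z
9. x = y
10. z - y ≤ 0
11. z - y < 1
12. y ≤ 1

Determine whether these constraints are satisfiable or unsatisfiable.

Satisfiable

Take x = 1, y = 1, z = 1, w = 2. Then constraint 1: x - z = 0; constraint 4: w - x = 1; constraint 5: x + y = 2, and every other listed constraint is also met.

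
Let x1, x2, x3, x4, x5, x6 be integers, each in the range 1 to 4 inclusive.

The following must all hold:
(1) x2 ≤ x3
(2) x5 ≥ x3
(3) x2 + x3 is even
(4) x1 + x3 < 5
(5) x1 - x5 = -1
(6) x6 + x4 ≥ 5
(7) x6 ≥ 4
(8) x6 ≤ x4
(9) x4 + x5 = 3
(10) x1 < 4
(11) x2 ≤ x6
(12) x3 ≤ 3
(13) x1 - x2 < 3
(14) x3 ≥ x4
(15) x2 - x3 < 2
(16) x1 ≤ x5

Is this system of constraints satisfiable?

From constraints 7 and 8: x4 ≥ x6 and x6 ≥ 4, so x4 ≥ 4. From constraints 12 and 14: x4 ≤ x3 and x3 ≤ 3, so x4 ≤ 3. But 3 < 4, so no value of x4 works.

Unsatisfiable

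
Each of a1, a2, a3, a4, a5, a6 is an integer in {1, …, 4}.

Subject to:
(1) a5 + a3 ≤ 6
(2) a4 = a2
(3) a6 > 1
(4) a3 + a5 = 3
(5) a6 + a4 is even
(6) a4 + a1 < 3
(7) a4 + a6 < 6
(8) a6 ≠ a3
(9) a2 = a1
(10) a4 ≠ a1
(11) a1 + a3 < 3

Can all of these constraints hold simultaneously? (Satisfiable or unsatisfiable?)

From constraints 2 and 9, a4 = a2 = a1, so a4 = a1. But constraint 10 says a4 ≠ a1. Contradiction.

Unsatisfiable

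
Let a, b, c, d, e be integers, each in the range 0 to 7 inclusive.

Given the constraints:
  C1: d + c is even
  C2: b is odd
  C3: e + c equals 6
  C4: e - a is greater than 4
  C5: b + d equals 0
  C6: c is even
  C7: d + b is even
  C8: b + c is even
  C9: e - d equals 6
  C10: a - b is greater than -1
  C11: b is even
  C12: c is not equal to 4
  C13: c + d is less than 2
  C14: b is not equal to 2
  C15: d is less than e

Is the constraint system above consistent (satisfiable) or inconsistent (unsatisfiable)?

Constraint 2 makes b odd and constraint 6 makes c even, so b + c must be odd. Constraint 8 says b + c is even — contradiction.

Unsatisfiable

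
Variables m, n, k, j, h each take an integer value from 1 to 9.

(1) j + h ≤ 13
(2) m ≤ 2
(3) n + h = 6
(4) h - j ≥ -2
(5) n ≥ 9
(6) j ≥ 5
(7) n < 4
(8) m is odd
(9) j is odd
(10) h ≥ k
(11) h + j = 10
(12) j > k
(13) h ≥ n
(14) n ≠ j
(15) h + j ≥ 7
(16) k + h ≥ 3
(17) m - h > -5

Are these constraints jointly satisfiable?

From constraint 6: j ≥ 5. From constraints 5 and 13: h ≥ n ≥ 9. Hence j + h ≥ 14. But constraint 1 requires j + h ≤ 13, and 13 < 14. Contradiction.

Unsatisfiable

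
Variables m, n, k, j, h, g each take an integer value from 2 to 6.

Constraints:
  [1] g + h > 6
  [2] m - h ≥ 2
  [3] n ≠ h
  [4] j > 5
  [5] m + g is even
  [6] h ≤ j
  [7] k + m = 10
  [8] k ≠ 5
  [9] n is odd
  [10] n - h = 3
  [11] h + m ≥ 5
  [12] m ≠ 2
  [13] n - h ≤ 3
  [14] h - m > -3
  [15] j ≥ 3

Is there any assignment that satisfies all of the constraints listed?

Try m = 4, n = 5, k = 6, j = 6, h = 2, g = 6.
Check constraint 1: g + h = 8; constraint 2: m - h = 2. The remaining constraints are straightforward to verify.

Satisfiable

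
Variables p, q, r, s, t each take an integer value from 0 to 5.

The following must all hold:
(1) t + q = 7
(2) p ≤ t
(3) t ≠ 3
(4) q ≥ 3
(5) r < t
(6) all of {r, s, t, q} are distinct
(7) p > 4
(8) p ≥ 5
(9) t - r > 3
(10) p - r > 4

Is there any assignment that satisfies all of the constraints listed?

From constraints 2 and 8: t ≥ p ≥ 5. From constraint 4: q ≥ 3. Hence t + q ≥ 8. But constraint 1 requires t + q = 7, and 7 < 8. Contradiction.

Unsatisfiable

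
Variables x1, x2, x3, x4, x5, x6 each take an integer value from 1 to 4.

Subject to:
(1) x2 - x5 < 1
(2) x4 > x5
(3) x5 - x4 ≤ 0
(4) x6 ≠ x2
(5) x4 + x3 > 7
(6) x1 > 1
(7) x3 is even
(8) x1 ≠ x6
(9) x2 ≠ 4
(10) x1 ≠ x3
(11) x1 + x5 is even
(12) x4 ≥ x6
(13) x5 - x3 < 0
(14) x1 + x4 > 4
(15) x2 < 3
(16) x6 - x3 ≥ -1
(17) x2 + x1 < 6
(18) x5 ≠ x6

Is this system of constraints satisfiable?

The assignment x1 = 3, x2 = 1, x3 = 4, x4 = 4, x5 = 1, x6 = 4 works:
  constraint 1 holds since x2 - x5 = 0.
  constraint 3 holds since x5 - x4 = -3.
The rest check out directly.

Satisfiable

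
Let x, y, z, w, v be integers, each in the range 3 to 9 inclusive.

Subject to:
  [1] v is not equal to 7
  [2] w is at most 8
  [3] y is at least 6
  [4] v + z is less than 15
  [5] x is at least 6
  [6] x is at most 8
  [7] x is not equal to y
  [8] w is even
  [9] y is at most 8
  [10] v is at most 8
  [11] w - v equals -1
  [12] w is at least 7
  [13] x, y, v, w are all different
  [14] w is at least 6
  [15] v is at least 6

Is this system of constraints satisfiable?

Unsatisfiable

Constraints 2, 3, 5, 6, 9, 10, 14, and 15 confine each of x, y, v, w to the 3 values {6, …, 8}.
Constraint 13 requires all 4 of them to be distinct, but only 3 values are available — impossible by the pigeonhole principle.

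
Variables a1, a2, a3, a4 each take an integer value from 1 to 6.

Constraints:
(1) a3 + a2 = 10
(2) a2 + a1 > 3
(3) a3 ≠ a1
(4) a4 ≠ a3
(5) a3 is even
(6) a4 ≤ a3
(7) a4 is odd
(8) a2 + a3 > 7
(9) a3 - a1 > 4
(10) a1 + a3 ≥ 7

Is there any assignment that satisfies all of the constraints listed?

Satisfiable

Setting (a1, a2, a3, a4) = (1, 4, 6, 5) satisfies everything: constraint 1: a3 + a2 = 10; constraint 2: a2 + a1 = 5, and the others follow.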